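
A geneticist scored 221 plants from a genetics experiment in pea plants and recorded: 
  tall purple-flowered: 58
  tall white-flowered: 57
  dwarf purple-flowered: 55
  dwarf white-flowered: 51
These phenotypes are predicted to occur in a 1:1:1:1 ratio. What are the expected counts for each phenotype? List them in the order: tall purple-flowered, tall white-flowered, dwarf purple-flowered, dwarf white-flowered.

Expected counts for N = 221 under a 1:1:1:1 ratio (total parts = 4):
  tall purple-flowered: 221 × 1/4 = 55.25
  tall white-flowered: 221 × 1/4 = 55.25
  dwarf purple-flowered: 221 × 1/4 = 55.25
  dwarf white-flowered: 221 × 1/4 = 55.25

55.25, 55.25, 55.25, 55.25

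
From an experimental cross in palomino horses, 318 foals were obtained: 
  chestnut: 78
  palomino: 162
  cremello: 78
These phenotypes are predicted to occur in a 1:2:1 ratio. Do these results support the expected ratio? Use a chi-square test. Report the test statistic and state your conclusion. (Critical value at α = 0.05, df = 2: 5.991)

0.113; consistent

Under the 1:2:1 hypothesis (Σ ratio = 4, N = 318):
  chestnut: 318 × 1/4 = 79.5
  palomino: 318 × 2/4 = 159
  cremello: 318 × 1/4 = 79.5
χ² = Σ (O − E)² / E
  chestnut: (78 − 79.5)² / 79.5 = 0.0283
  palomino: (162 − 159)² / 159 = 0.0566
  cremello: (78 − 79.5)² / 79.5 = 0.0283
χ² = 0.0283 + 0.0566 + 0.0283 = 0.1132 ≈ 0.113
Degrees of freedom = 3 − 1 = 2; critical value at α = 0.05 is 5.991.
Since 0.113 < 5.991, we fail to reject the null hypothesis — the data are consistent with the 1:2:1 ratio.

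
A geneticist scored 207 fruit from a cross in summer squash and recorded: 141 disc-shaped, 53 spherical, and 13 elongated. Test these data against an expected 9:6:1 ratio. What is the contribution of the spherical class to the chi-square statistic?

Total ratio parts = 16. Expected numbers out of 207:
  disc-shaped: 207 × 9/16 = 116.4375
  spherical: 207 × 6/16 = 77.625
  elongated: 207 × 1/16 = 12.9375
Contribution of spherical: (53 − 77.625)² / 77.625 = 7.8118

7.812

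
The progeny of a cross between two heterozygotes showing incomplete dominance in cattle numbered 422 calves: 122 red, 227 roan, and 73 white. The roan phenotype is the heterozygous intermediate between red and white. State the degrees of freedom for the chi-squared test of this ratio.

2

With incomplete dominance, a heterozygote × heterozygote cross gives a 1:2:1 phenotypic ratio.
A goodness-of-fit test with 3 phenotype classes has df = 3 − 1 = 2.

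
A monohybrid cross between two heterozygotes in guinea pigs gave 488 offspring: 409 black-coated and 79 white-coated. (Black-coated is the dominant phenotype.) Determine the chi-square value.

For a monohybrid cross between heterozygotes with complete dominance, the expected phenotypic ratio is 3:1.
The 3:1 ratio has 4 parts, so with N = 488 the expected counts are:
  black-coated: 488 × 3/4 = 366
  white-coated: 488 × 1/4 = 122
χ² = Σ (O − E)² / E
  black-coated: (409 − 366)² / 366 = 5.0519
  white-coated: (79 − 122)² / 122 = 15.1557
χ² = 5.0519 + 15.1557 = 20.2076 ≈ 20.208

20.208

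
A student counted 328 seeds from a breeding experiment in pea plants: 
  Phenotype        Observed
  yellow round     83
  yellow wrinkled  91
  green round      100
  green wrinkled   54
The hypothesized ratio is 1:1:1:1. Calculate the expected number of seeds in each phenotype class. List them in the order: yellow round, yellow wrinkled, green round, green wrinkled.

82, 82, 82, 82

Total ratio parts = 4. Expected numbers out of 328:
  yellow round: 328 × 1/4 = 82
  yellow wrinkled: 328 × 1/4 = 82
  green round: 328 × 1/4 = 82
  green wrinkled: 328 × 1/4 = 82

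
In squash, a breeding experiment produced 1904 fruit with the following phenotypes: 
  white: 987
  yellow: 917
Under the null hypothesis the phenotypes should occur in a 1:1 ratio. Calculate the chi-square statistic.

Expected counts for N = 1904 under a 1:1 ratio (total parts = 2):
  white: 1904 × 1/2 = 952
  yellow: 1904 × 1/2 = 952
χ² = Σ (O − E)² / E
  white: (987 − 952)² / 952 = 1.2868
  yellow: (917 − 952)² / 952 = 1.2868
χ² = 1.2868 + 1.2868 = 2.5736 ≈ 2.574

2.574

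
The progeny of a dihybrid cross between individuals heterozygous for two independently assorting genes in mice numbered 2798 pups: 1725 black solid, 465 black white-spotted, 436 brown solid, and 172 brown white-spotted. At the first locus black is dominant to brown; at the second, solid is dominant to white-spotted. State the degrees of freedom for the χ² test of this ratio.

A dihybrid F₂ with independent assortment and complete dominance at both loci gives a 9:3:3:1 phenotypic ratio.
A goodness-of-fit test with 4 phenotype classes has df = 4 − 1 = 3.

3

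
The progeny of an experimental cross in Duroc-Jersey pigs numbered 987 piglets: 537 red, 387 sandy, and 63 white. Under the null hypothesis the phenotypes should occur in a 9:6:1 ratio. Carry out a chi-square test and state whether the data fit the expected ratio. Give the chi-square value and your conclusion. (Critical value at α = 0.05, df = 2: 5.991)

1.393; consistent

Expected counts for N = 987 under a 9:6:1 ratio (total parts = 16):
  red: 987 × 9/16 = 555.1875
  sandy: 987 × 6/16 = 370.125
  white: 987 × 1/16 = 61.6875
χ² = Σ (O − E)² / E
  red: (537 − 555.1875)² / 555.1875 = 0.5958
  sandy: (387 − 370.125)² / 370.125 = 0.7694
  white: (63 − 61.6875)² / 61.6875 = 0.0279
χ² = 0.5958 + 0.7694 + 0.0279 = 1.3931 ≈ 1.393
Degrees of freedom = 3 − 1 = 2; critical value at α = 0.05 is 5.991.
Since 1.393 < 5.991, we fail to reject the null hypothesis — the data are consistent with the 9:6:1 ratio.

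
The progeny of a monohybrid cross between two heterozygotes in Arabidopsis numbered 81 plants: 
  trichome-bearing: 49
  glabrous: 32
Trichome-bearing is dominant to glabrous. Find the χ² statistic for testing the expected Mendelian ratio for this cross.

For a monohybrid cross between heterozygotes with complete dominance, the expected phenotypic ratio is 3:1.
Total ratio parts = 4. Expected numbers out of 81:
  trichome-bearing: 81 × 3/4 = 60.75
  glabrous: 81 × 1/4 = 20.25
χ² = Σ (O − E)² / E
  trichome-bearing: (49 − 60.75)² / 60.75 = 2.2726
  glabrous: (32 − 20.25)² / 20.25 = 6.8179
χ² = 2.2726 + 6.8179 = 9.0905 ≈ 9.091

9.091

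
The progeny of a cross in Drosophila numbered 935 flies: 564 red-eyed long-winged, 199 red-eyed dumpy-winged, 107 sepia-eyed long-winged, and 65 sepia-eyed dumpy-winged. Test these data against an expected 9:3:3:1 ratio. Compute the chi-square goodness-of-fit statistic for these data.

33.311

Total ratio parts = 16. Expected numbers out of 935:
  red-eyed long-winged: 935 × 9/16 = 525.9375
  red-eyed dumpy-winged: 935 × 3/16 = 175.3125
  sepia-eyed long-winged: 935 × 3/16 = 175.3125
  sepia-eyed dumpy-winged: 935 × 1/16 = 58.4375
χ² = Σ (O − E)² / E
  red-eyed long-winged: (564 − 525.9375)² / 525.9375 = 2.7546
  red-eyed dumpy-winged: (199 − 175.3125)² / 175.3125 = 3.2006
  sepia-eyed long-winged: (107 − 175.3125)² / 175.3125 = 26.6187
  sepia-eyed dumpy-winged: (65 − 58.4375)² / 58.4375 = 0.7370
χ² = 2.7546 + 3.2006 + 26.6187 + 0.7370 = 33.3109 ≈ 33.311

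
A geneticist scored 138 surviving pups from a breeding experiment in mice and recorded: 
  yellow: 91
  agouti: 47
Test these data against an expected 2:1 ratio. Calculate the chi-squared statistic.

0.033

Total ratio parts = 3. Expected numbers out of 138:
  yellow: 138 × 2/3 = 92
  agouti: 138 × 1/3 = 46
χ² = Σ (O − E)² / E
  yellow: (91 − 92)² / 92 = 0.0109
  agouti: (47 − 46)² / 46 = 0.0217
χ² = 0.0109 + 0.0217 = 0.0326 ≈ 0.033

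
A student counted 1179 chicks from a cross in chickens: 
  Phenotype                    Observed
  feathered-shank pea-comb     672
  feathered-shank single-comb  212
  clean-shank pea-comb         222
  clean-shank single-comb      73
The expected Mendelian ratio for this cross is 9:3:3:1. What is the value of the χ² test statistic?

Total ratio parts = 16. Expected numbers out of 1179:
  feathered-shank pea-comb: 1179 × 9/16 = 663.1875
  feathered-shank single-comb: 1179 × 3/16 = 221.0625
  clean-shank pea-comb: 1179 × 3/16 = 221.0625
  clean-shank single-comb: 1179 × 1/16 = 73.6875
χ² = Σ (O − E)² / E
  feathered-shank pea-comb: (672 − 663.1875)² / 663.1875 = 0.1171
  feathered-shank single-comb: (212 − 221.0625)² / 221.0625 = 0.3715
  clean-shank pea-comb: (222 − 221.0625)² / 221.0625 = 0.0040
  clean-shank single-comb: (73 − 73.6875)² / 73.6875 = 0.0064
χ² = 0.1171 + 0.3715 + 0.0040 + 0.0064 = 0.499

0.499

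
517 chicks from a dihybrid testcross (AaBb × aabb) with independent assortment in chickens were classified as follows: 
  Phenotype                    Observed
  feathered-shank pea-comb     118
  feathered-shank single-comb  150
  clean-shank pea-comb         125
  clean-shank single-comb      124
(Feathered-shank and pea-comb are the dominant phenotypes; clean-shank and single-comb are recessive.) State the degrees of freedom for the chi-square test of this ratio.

3

A dihybrid testcross with independent assortment gives a 1:1:1:1 ratio.
A goodness-of-fit test with 4 phenotype classes has df = 4 − 1 = 3.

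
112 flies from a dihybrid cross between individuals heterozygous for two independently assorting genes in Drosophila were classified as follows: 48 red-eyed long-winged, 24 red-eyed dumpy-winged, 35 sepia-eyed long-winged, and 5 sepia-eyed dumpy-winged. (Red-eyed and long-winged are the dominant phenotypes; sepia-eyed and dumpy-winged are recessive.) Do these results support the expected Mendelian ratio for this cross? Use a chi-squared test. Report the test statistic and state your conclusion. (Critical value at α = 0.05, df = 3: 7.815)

A dihybrid F₂ with independent assortment and complete dominance at both loci gives a 9:3:3:1 phenotypic ratio.
Total ratio parts = 16. Expected numbers out of 112:
  red-eyed long-winged: 112 × 9/16 = 63
  red-eyed dumpy-winged: 112 × 3/16 = 21
  sepia-eyed long-winged: 112 × 3/16 = 21
  sepia-eyed dumpy-winged: 112 × 1/16 = 7
χ² = Σ (O − E)² / E
  red-eyed long-winged: (48 − 63)² / 63 = 3.5714
  red-eyed dumpy-winged: (24 − 21)² / 21 = 0.4286
  sepia-eyed long-winged: (35 − 21)² / 21 = 9.3333
  sepia-eyed dumpy-winged: (5 − 7)² / 7 = 0.5714
χ² = 3.5714 + 0.4286 + 9.3333 + 0.5714 = 13.9047 ≈ 13.905
Degrees of freedom = 4 − 1 = 3; critical value at α = 0.05 is 7.815.
Since 13.905 > 7.815, we reject the null hypothesis — the data do not fit the 9:3:3:1 ratio.

13.905; not consistent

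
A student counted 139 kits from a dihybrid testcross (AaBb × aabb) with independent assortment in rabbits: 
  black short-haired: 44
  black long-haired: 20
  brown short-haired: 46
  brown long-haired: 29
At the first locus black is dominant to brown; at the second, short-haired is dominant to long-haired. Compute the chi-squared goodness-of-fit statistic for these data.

A dihybrid testcross with independent assortment gives a 1:1:1:1 ratio.
Under the 1:1:1:1 hypothesis (Σ ratio = 4, N = 139):
  black short-haired: 139 × 1/4 = 34.75
  black long-haired: 139 × 1/4 = 34.75
  brown short-haired: 139 × 1/4 = 34.75
  brown long-haired: 139 × 1/4 = 34.75
χ² = Σ (O − E)² / E
  black short-haired: (44 − 34.75)² / 34.75 = 2.4622
  black long-haired: (20 − 34.75)² / 34.75 = 6.2608
  brown short-haired: (46 − 34.75)² / 34.75 = 3.6421
  brown long-haired: (29 − 34.75)² / 34.75 = 0.9514
χ² = 2.4622 + 6.2608 + 3.6421 + 0.9514 = 13.3165 ≈ 13.317

13.317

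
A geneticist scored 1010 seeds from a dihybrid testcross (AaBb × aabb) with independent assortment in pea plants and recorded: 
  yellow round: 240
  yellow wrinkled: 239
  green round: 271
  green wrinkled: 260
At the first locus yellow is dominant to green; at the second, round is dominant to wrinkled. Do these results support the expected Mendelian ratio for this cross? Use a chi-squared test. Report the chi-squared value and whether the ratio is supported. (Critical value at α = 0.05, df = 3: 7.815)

2.919; consistent

A dihybrid testcross with independent assortment gives a 1:1:1:1 ratio.
The 1:1:1:1 ratio has 4 parts, so with N = 1010 the expected counts are:
  yellow round: 1010 × 1/4 = 252.5
  yellow wrinkled: 1010 × 1/4 = 252.5
  green round: 1010 × 1/4 = 252.5
  green wrinkled: 1010 × 1/4 = 252.5
χ² = Σ (O − E)² / E
  yellow round: (240 − 252.5)² / 252.5 = 0.6188
  yellow wrinkled: (239 − 252.5)² / 252.5 = 0.7218
  green round: (271 − 252.5)² / 252.5 = 1.3554
  green wrinkled: (260 − 252.5)² / 252.5 = 0.2228
χ² = 0.6188 + 0.7218 + 1.3554 + 0.2228 = 2.9188 ≈ 2.919
Degrees of freedom = 4 − 1 = 3; critical value at α = 0.05 is 7.815.
Since 2.919 < 7.815, we fail to reject the null hypothesis — the data are consistent with the 1:1:1:1 ratio.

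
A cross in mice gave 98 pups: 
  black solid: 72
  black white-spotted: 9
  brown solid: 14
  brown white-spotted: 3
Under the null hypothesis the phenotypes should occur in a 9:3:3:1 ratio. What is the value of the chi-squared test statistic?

The 9:3:3:1 ratio has 16 parts, so with N = 98 the expected counts are:
  black solid: 98 × 9/16 = 55.125
  black white-spotted: 98 × 3/16 = 18.375
  brown solid: 98 × 3/16 = 18.375
  brown white-spotted: 98 × 1/16 = 6.125
χ² = Σ (O − E)² / E
  black solid: (72 − 55.125)² / 55.125 = 5.1658
  black white-spotted: (9 − 18.375)² / 18.375 = 4.7832
  brown solid: (14 − 18.375)² / 18.375 = 1.0417
  brown white-spotted: (3 − 6.125)² / 6.125 = 1.5944
χ² = 5.1658 + 4.7832 + 1.0417 + 1.5944 = 12.5851 ≈ 12.585

12.585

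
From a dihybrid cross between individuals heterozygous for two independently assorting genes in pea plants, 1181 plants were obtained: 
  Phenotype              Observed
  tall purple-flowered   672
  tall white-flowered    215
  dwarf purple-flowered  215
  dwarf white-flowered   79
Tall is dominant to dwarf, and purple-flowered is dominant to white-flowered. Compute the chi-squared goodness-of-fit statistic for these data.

0.828

A dihybrid F₂ with independent assortment and complete dominance at both loci gives a 9:3:3:1 phenotypic ratio.
Under the 9:3:3:1 hypothesis (Σ ratio = 16, N = 1181):
  tall purple-flowered: 1181 × 9/16 = 664.3125
  tall white-flowered: 1181 × 3/16 = 221.4375
  dwarf purple-flowered: 1181 × 3/16 = 221.4375
  dwarf white-flowered: 1181 × 1/16 = 73.8125
χ² = Σ (O − E)² / E
  tall purple-flowered: (672 − 664.3125)² / 664.3125 = 0.0890
  tall white-flowered: (215 − 221.4375)² / 221.4375 = 0.1871
  dwarf purple-flowered: (215 − 221.4375)² / 221.4375 = 0.1871
  dwarf white-flowered: (79 − 73.8125)² / 73.8125 = 0.3646
χ² = 0.0890 + 0.1871 + 0.1871 + 0.3646 = 0.8278 ≈ 0.828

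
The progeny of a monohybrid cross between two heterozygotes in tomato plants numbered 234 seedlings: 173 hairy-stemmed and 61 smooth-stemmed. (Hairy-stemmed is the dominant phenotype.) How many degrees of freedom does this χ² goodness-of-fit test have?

For a monohybrid cross between heterozygotes with complete dominance, the expected phenotypic ratio is 3:1.
A goodness-of-fit test with 2 phenotype classes has df = 2 − 1 = 1.

1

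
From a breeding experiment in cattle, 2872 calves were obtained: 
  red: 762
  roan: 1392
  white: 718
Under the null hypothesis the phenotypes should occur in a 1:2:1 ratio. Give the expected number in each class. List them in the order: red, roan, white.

Total ratio parts = 4. Expected numbers out of 2872:
  red: 2872 × 1/4 = 718
  roan: 2872 × 2/4 = 1436
  white: 2872 × 1/4 = 718

718, 1436, 718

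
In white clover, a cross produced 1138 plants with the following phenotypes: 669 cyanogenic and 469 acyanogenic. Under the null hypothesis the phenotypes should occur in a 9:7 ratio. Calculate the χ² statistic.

2.977

The 9:7 ratio has 16 parts, so with N = 1138 the expected counts are:
  cyanogenic: 1138 × 9/16 = 640.125
  acyanogenic: 1138 × 7/16 = 497.875
χ² = Σ (O − E)² / E
  cyanogenic: (669 − 640.125)² / 640.125 = 1.3025
  acyanogenic: (469 − 497.875)² / 497.875 = 1.6746
χ² = 1.3025 + 1.6746 = 2.9771 ≈ 2.977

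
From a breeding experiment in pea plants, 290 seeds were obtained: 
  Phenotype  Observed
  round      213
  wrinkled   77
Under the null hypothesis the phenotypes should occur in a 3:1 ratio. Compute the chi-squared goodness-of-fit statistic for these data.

Expected counts for N = 290 under a 3:1 ratio (total parts = 4):
  round: 290 × 3/4 = 217.5
  wrinkled: 290 × 1/4 = 72.5
χ² = Σ (O − E)² / E
  round: (213 − 217.5)² / 217.5 = 0.0931
  wrinkled: (77 − 72.5)² / 72.5 = 0.2793
χ² = 0.0931 + 0.2793 = 0.3724 ≈ 0.372

0.372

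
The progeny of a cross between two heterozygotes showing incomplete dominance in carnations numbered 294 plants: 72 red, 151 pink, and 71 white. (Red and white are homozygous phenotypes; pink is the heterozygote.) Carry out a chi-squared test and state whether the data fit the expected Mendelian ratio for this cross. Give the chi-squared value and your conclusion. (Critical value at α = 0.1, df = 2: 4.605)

With incomplete dominance, a heterozygote × heterozygote cross gives a 1:2:1 phenotypic ratio.
Expected counts for N = 294 under a 1:2:1 ratio (total parts = 4):
  red: 294 × 1/4 = 73.5
  pink: 294 × 2/4 = 147
  white: 294 × 1/4 = 73.5
χ² = Σ (O − E)² / E
  red: (72 − 73.5)² / 73.5 = 0.0306
  pink: (151 − 147)² / 147 = 0.1088
  white: (71 − 73.5)² / 73.5 = 0.0850
χ² = 0.0306 + 0.1088 + 0.0850 = 0.2244 ≈ 0.224
Degrees of freedom = 3 − 1 = 2; critical value at α = 0.1 is 4.605.
Since 0.224 < 4.605, we fail to reject the null hypothesis — the data are consistent with the 1:2:1 ratio.

0.224; consistent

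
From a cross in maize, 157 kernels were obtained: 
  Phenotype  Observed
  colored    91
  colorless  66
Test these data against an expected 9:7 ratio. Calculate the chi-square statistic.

0.187

Total ratio parts = 16. Expected numbers out of 157:
  colored: 157 × 9/16 = 88.3125
  colorless: 157 × 7/16 = 68.6875
χ² = Σ (O − E)² / E
  colored: (91 − 88.3125)² / 88.3125 = 0.0818
  colorless: (66 − 68.6875)² / 68.6875 = 0.1052
χ² = 0.0818 + 0.1052 = 0.187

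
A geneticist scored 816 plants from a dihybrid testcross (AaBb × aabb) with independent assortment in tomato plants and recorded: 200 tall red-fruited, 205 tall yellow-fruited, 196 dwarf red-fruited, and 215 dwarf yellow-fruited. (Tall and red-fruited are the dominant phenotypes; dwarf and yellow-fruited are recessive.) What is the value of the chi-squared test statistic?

0.990

A dihybrid testcross with independent assortment gives a 1:1:1:1 ratio.
The 1:1:1:1 ratio has 4 parts, so with N = 816 the expected counts are:
  tall red-fruited: 816 × 1/4 = 204
  tall yellow-fruited: 816 × 1/4 = 204
  dwarf red-fruited: 816 × 1/4 = 204
  dwarf yellow-fruited: 816 × 1/4 = 204
χ² = Σ (O − E)² / E
  tall red-fruited: (200 − 204)² / 204 = 0.0784
  tall yellow-fruited: (205 − 204)² / 204 = 0.0049
  dwarf red-fruited: (196 − 204)² / 204 = 0.3137
  dwarf yellow-fruited: (215 − 204)² / 204 = 0.5931
χ² = 0.0784 + 0.0049 + 0.3137 + 0.5931 = 0.9901 ≈ 0.990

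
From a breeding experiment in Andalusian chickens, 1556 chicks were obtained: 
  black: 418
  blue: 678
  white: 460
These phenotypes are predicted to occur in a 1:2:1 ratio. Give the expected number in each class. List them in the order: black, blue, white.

Expected counts for N = 1556 under a 1:2:1 ratio (total parts = 4):
  black: 1556 × 1/4 = 389
  blue: 1556 × 2/4 = 778
  white: 1556 × 1/4 = 389

389, 778, 389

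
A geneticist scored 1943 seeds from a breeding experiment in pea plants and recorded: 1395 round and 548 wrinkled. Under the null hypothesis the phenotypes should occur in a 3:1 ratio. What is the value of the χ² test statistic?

The 3:1 ratio has 4 parts, so with N = 1943 the expected counts are:
  round: 1943 × 3/4 = 1457.25
  wrinkled: 1943 × 1/4 = 485.75
χ² = Σ (O − E)² / E
  round: (1395 − 1457.25)² / 1457.25 = 2.6592
  wrinkled: (548 − 485.75)² / 485.75 = 7.9775
χ² = 2.6592 + 7.9775 = 10.6367 ≈ 10.637

10.637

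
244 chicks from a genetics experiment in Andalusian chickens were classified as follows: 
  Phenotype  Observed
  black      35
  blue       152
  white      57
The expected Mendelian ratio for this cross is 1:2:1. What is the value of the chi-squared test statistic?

18.721

Expected counts for N = 244 under a 1:2:1 ratio (total parts = 4):
  black: 244 × 1/4 = 61
  blue: 244 × 2/4 = 122
  white: 244 × 1/4 = 61
χ² = Σ (O − E)² / E
  black: (35 − 61)² / 61 = 11.0820
  blue: (152 − 122)² / 122 = 7.3770
  white: (57 − 61)² / 61 = 0.2623
χ² = 11.0820 + 7.3770 + 0.2623 = 18.7213 ≈ 18.721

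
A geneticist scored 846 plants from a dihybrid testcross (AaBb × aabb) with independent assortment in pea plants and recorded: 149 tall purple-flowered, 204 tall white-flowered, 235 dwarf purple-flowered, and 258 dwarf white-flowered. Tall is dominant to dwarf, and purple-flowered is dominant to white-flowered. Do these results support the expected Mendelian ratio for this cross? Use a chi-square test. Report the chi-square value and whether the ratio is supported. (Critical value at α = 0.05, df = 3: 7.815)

31.570; not consistent

A dihybrid testcross with independent assortment gives a 1:1:1:1 ratio.
Total ratio parts = 4. Expected numbers out of 846:
  tall purple-flowered: 846 × 1/4 = 211.5
  tall white-flowered: 846 × 1/4 = 211.5
  dwarf purple-flowered: 846 × 1/4 = 211.5
  dwarf white-flowered: 846 × 1/4 = 211.5
χ² = Σ (O − E)² / E
  tall purple-flowered: (149 − 211.5)² / 211.5 = 18.4693
  tall white-flowered: (204 − 211.5)² / 211.5 = 0.2660
  dwarf purple-flowered: (235 − 211.5)² / 211.5 = 2.6111
  dwarf white-flowered: (258 − 211.5)² / 211.5 = 10.2234
χ² = 18.4693 + 0.2660 + 2.6111 + 10.2234 = 31.5698 ≈ 31.570
Degrees of freedom = 4 − 1 = 3; critical value at α = 0.05 is 7.815.
Since 31.570 > 7.815, we reject the null hypothesis — the data do not fit the 1:1:1:1 ratio.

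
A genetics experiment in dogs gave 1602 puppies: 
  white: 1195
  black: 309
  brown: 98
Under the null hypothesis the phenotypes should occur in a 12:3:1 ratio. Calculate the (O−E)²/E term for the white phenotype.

0.035

Under the 12:3:1 hypothesis (Σ ratio = 16, N = 1602):
  white: 1602 × 12/16 = 1201.5
  black: 1602 × 3/16 = 300.375
  brown: 1602 × 1/16 = 100.125
Contribution of white: (1195 − 1201.5)² / 1201.5 = 0.0352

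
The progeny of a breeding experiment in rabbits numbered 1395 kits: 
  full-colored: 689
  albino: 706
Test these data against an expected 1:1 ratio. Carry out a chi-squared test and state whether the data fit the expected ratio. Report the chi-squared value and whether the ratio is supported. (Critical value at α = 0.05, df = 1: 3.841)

Expected counts for N = 1395 under a 1:1 ratio (total parts = 2):
  full-colored: 1395 × 1/2 = 697.5
  albino: 1395 × 1/2 = 697.5
χ² = Σ (O − E)² / E
  full-colored: (689 − 697.5)² / 697.5 = 0.1036
  albino: (706 − 697.5)² / 697.5 = 0.1036
χ² = 0.1036 + 0.1036 = 0.2072 ≈ 0.207
Degrees of freedom = 2 − 1 = 1; critical value at α = 0.05 is 3.841.
Since 0.207 < 3.841, we fail to reject the null hypothesis — the data are consistent with the 1:1 ratio.

0.207; consistent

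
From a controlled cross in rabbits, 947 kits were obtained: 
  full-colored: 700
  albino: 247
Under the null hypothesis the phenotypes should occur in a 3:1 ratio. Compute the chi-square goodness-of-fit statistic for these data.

Under the 3:1 hypothesis (Σ ratio = 4, N = 947):
  full-colored: 947 × 3/4 = 710.25
  albino: 947 × 1/4 = 236.75
χ² = Σ (O − E)² / E
  full-colored: (700 − 710.25)² / 710.25 = 0.1479
  albino: (247 − 236.75)² / 236.75 = 0.4438
χ² = 0.1479 + 0.4438 = 0.5917 ≈ 0.592

0.592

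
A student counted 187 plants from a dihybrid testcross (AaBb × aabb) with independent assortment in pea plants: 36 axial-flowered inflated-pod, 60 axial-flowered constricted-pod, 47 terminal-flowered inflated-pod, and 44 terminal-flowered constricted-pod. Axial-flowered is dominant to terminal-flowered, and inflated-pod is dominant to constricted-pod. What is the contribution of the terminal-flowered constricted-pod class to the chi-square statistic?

A dihybrid testcross with independent assortment gives a 1:1:1:1 ratio.
Under the 1:1:1:1 hypothesis (Σ ratio = 4, N = 187):
  axial-flowered inflated-pod: 187 × 1/4 = 46.75
  axial-flowered constricted-pod: 187 × 1/4 = 46.75
  terminal-flowered inflated-pod: 187 × 1/4 = 46.75
  terminal-flowered constricted-pod: 187 × 1/4 = 46.75
Contribution of terminal-flowered constricted-pod: (44 − 46.75)² / 46.75 = 0.1618

0.162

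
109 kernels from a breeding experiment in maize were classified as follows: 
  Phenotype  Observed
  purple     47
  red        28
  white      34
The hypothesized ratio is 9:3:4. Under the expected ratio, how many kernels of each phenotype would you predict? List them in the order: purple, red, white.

Expected counts for N = 109 under a 9:3:4 ratio (total parts = 16):
  purple: 109 × 9/16 = 61.3125
  red: 109 × 3/16 = 20.4375
  white: 109 × 4/16 = 27.25

61.3125, 20.4375, 27.25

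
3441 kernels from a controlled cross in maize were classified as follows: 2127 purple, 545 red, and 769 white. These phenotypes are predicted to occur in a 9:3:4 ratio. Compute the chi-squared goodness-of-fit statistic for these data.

The 9:3:4 ratio has 16 parts, so with N = 3441 the expected counts are:
  purple: 3441 × 9/16 = 1935.5625
  red: 3441 × 3/16 = 645.1875
  white: 3441 × 4/16 = 860.25
χ² = Σ (O − E)² / E
  purple: (2127 − 1935.5625)² / 1935.5625 = 18.9342
  red: (545 − 645.1875)² / 645.1875 = 15.5575
  white: (769 − 860.25)² / 860.25 = 9.6792
χ² = 18.9342 + 15.5575 + 9.6792 = 44.1709 ≈ 44.171

44.171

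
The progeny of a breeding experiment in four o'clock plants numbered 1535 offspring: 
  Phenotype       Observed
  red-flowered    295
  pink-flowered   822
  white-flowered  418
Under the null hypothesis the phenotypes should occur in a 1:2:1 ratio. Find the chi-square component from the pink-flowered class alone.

3.870

Total ratio parts = 4. Expected numbers out of 1535:
  red-flowered: 1535 × 1/4 = 383.75
  pink-flowered: 1535 × 2/4 = 767.5
  white-flowered: 1535 × 1/4 = 383.75
Contribution of pink-flowered: (822 − 767.5)² / 767.5 = 3.8700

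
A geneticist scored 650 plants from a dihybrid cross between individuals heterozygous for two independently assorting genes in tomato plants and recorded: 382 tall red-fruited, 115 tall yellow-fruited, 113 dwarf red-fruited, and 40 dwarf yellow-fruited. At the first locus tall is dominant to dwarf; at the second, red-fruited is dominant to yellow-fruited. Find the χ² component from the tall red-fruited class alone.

0.733

A dihybrid F₂ with independent assortment and complete dominance at both loci gives a 9:3:3:1 phenotypic ratio.
Expected counts for N = 650 under a 9:3:3:1 ratio (total parts = 16):
  tall red-fruited: 650 × 9/16 = 365.625
  tall yellow-fruited: 650 × 3/16 = 121.875
  dwarf red-fruited: 650 × 3/16 = 121.875
  dwarf yellow-fruited: 650 × 1/16 = 40.625
Contribution of tall red-fruited: (382 − 365.625)² / 365.625 = 0.7334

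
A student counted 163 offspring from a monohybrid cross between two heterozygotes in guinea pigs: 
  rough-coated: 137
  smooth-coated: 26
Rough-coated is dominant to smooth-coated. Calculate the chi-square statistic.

For a monohybrid cross between heterozygotes with complete dominance, the expected phenotypic ratio is 3:1.
Total ratio parts = 4. Expected numbers out of 163:
  rough-coated: 163 × 3/4 = 122.25
  smooth-coated: 163 × 1/4 = 40.75
χ² = Σ (O − E)² / E
  rough-coated: (137 − 122.25)² / 122.25 = 1.7797
  smooth-coated: (26 − 40.75)² / 40.75 = 5.3390
χ² = 1.7797 + 5.3390 = 7.1187 ≈ 7.119

7.119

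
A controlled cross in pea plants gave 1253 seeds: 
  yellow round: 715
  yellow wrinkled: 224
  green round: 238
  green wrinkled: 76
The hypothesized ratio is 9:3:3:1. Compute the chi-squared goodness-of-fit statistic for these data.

0.765

Total ratio parts = 16. Expected numbers out of 1253:
  yellow round: 1253 × 9/16 = 704.8125
  yellow wrinkled: 1253 × 3/16 = 234.9375
  green round: 1253 × 3/16 = 234.9375
  green wrinkled: 1253 × 1/16 = 78.3125
χ² = Σ (O − E)² / E
  yellow round: (715 − 704.8125)² / 704.8125 = 0.1473
  yellow wrinkled: (224 − 234.9375)² / 234.9375 = 0.5092
  green round: (238 − 234.9375)² / 234.9375 = 0.0399
  green wrinkled: (76 − 78.3125)² / 78.3125 = 0.0683
χ² = 0.1473 + 0.5092 + 0.0399 + 0.0683 = 0.7647 ≈ 0.765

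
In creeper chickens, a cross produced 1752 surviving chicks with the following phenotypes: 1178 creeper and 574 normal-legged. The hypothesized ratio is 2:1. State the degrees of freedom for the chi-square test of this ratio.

1

A goodness-of-fit test with 2 phenotype classes has df = 2 − 1 = 1.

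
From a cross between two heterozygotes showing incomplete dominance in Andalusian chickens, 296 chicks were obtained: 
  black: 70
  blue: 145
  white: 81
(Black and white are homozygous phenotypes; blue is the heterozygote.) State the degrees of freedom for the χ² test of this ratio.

With incomplete dominance, a heterozygote × heterozygote cross gives a 1:2:1 phenotypic ratio.
A goodness-of-fit test with 3 phenotype classes has df = 3 − 1 = 2.

2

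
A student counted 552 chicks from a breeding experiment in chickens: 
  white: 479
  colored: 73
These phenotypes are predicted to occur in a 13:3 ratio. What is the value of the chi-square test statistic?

11.062

The 13:3 ratio has 16 parts, so with N = 552 the expected counts are:
  white: 552 × 13/16 = 448.5
  colored: 552 × 3/16 = 103.5
χ² = Σ (O − E)² / E
  white: (479 − 448.5)² / 448.5 = 2.0741
  colored: (73 − 103.5)² / 103.5 = 8.9879
χ² = 2.0741 + 8.9879 = 11.062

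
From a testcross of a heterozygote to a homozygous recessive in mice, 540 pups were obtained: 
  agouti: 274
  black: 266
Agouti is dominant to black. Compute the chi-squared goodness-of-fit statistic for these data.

A testcross of a heterozygote (Aa × aa) gives a 1:1 phenotypic ratio.
Total ratio parts = 2. Expected numbers out of 540:
  agouti: 540 × 1/2 = 270
  black: 540 × 1/2 = 270
χ² = Σ (O − E)² / E
  agouti: (274 − 270)² / 270 = 0.0593
  black: (266 − 270)² / 270 = 0.0593
χ² = 0.0593 + 0.0593 = 0.1186 ≈ 0.119

0.119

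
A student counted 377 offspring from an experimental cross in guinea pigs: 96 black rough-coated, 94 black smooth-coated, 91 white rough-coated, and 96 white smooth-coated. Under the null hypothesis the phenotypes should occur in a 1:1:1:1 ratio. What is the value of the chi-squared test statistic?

0.178

Expected counts for N = 377 under a 1:1:1:1 ratio (total parts = 4):
  black rough-coated: 377 × 1/4 = 94.25
  black smooth-coated: 377 × 1/4 = 94.25
  white rough-coated: 377 × 1/4 = 94.25
  white smooth-coated: 377 × 1/4 = 94.25
χ² = Σ (O − E)² / E
  black rough-coated: (96 − 94.25)² / 94.25 = 0.0325
  black smooth-coated: (94 − 94.25)² / 94.25 = 0.0007
  white rough-coated: (91 − 94.25)² / 94.25 = 0.1121
  white smooth-coated: (96 − 94.25)² / 94.25 = 0.0325
χ² = 0.0325 + 0.0007 + 0.1121 + 0.0325 = 0.1778 ≈ 0.178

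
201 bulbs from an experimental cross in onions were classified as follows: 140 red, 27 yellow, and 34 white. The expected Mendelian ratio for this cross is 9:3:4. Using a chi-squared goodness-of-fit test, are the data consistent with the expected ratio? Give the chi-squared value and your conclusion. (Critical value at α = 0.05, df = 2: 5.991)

Expected counts for N = 201 under a 9:3:4 ratio (total parts = 16):
  red: 201 × 9/16 = 113.0625
  yellow: 201 × 3/16 = 37.6875
  white: 201 × 4/16 = 50.25
χ² = Σ (O − E)² / E
  red: (140 − 113.0625)² / 113.0625 = 6.4179
  yellow: (27 − 37.6875)² / 37.6875 = 3.0308
  white: (34 − 50.25)² / 50.25 = 5.2550
χ² = 6.4179 + 3.0308 + 5.2550 = 14.7037 ≈ 14.704
Degrees of freedom = 3 − 1 = 2; critical value at α = 0.05 is 5.991.
Since 14.704 > 5.991, we reject the null hypothesis — the data do not fit the 9:3:4 ratio.

14.704; not consistent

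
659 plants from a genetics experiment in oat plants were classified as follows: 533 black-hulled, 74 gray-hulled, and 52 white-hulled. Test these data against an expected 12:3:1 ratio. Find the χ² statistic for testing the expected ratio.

25.757

Total ratio parts = 16. Expected numbers out of 659:
  black-hulled: 659 × 12/16 = 494.25
  gray-hulled: 659 × 3/16 = 123.5625
  white-hulled: 659 × 1/16 = 41.1875
χ² = Σ (O − E)² / E
  black-hulled: (533 − 494.25)² / 494.25 = 3.0381
  gray-hulled: (74 − 123.5625)² / 123.5625 = 19.8802
  white-hulled: (52 − 41.1875)² / 41.1875 = 2.8385
χ² = 3.0381 + 19.8802 + 2.8385 = 25.7568 ≈ 25.757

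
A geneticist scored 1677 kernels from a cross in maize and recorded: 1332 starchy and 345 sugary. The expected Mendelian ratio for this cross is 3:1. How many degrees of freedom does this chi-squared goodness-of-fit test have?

A goodness-of-fit test with 2 phenotype classes has df = 2 − 1 = 1.

1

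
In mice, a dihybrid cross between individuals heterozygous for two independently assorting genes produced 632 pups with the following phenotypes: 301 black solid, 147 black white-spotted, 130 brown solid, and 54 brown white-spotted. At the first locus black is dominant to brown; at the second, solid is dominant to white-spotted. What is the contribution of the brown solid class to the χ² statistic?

A dihybrid F₂ with independent assortment and complete dominance at both loci gives a 9:3:3:1 phenotypic ratio.
Expected counts for N = 632 under a 9:3:3:1 ratio (total parts = 16):
  black solid: 632 × 9/16 = 355.5
  black white-spotted: 632 × 3/16 = 118.5
  brown solid: 632 × 3/16 = 118.5
  brown white-spotted: 632 × 1/16 = 39.5
Contribution of brown solid: (130 − 118.5)² / 118.5 = 1.1160

1.116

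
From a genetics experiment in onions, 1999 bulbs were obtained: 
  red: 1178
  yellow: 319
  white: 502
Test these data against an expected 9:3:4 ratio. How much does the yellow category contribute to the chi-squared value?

8.311

Under the 9:3:4 hypothesis (Σ ratio = 16, N = 1999):
  red: 1999 × 9/16 = 1124.4375
  yellow: 1999 × 3/16 = 374.8125
  white: 1999 × 4/16 = 499.75
Contribution of yellow: (319 − 374.8125)² / 374.8125 = 8.3109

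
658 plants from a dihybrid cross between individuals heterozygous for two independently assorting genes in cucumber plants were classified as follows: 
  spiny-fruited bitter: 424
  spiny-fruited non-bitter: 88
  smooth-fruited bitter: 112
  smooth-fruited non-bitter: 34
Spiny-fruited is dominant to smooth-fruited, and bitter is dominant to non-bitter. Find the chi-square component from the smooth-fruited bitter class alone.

1.049

A dihybrid F₂ with independent assortment and complete dominance at both loci gives a 9:3:3:1 phenotypic ratio.
The 9:3:3:1 ratio has 16 parts, so with N = 658 the expected counts are:
  spiny-fruited bitter: 658 × 9/16 = 370.125
  spiny-fruited non-bitter: 658 × 3/16 = 123.375
  smooth-fruited bitter: 658 × 3/16 = 123.375
  smooth-fruited non-bitter: 658 × 1/16 = 41.125
Contribution of smooth-fruited bitter: (112 − 123.375)² / 123.375 = 1.0488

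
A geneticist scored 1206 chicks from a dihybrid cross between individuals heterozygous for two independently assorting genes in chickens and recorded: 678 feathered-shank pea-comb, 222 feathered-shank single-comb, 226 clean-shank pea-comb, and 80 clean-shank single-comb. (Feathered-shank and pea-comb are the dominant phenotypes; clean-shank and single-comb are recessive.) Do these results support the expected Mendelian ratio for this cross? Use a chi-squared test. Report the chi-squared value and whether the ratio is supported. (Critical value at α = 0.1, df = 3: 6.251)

0.359; consistent

A dihybrid F₂ with independent assortment and complete dominance at both loci gives a 9:3:3:1 phenotypic ratio.
The 9:3:3:1 ratio has 16 parts, so with N = 1206 the expected counts are:
  feathered-shank pea-comb: 1206 × 9/16 = 678.375
  feathered-shank single-comb: 1206 × 3/16 = 226.125
  clean-shank pea-comb: 1206 × 3/16 = 226.125
  clean-shank single-comb: 1206 × 1/16 = 75.375
χ² = Σ (O − E)² / E
  feathered-shank pea-comb: (678 − 678.375)² / 678.375 = 0.0002
  feathered-shank single-comb: (222 − 226.125)² / 226.125 = 0.0752
  clean-shank pea-comb: (226 − 226.125)² / 226.125 = 0.0001
  clean-shank single-comb: (80 − 75.375)² / 75.375 = 0.2838
χ² = 0.0002 + 0.0752 + 0.0001 + 0.2838 = 0.3593 ≈ 0.359
Degrees of freedom = 4 − 1 = 3; critical value at α = 0.1 is 6.251.
Since 0.359 < 6.251, we fail to reject the null hypothesis — the data are consistent with the 9:3:3:1 ratio.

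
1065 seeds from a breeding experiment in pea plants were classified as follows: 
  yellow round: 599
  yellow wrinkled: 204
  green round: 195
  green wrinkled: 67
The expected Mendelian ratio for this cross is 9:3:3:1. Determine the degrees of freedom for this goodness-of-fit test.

3

A goodness-of-fit test with 4 phenotype classes has df = 4 − 1 = 3.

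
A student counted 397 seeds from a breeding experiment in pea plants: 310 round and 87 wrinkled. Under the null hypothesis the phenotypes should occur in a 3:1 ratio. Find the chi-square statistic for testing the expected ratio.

Under the 3:1 hypothesis (Σ ratio = 4, N = 397):
  round: 397 × 3/4 = 297.75
  wrinkled: 397 × 1/4 = 99.25
χ² = Σ (O − E)² / E
  round: (310 − 297.75)² / 297.75 = 0.5040
  wrinkled: (87 − 99.25)² / 99.25 = 1.5120
χ² = 0.5040 + 1.5120 = 2.016

2.016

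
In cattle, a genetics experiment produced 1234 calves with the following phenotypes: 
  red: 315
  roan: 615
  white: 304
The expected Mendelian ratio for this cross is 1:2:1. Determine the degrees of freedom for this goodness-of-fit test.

A goodness-of-fit test with 3 phenotype classes has df = 3 − 1 = 2.

2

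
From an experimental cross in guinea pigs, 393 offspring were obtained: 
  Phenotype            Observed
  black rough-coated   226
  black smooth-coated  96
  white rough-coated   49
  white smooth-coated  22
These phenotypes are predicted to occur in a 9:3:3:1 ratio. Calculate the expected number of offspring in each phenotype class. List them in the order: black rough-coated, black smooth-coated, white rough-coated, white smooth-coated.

221.0625, 73.6875, 73.6875, 24.5625

Total ratio parts = 16. Expected numbers out of 393:
  black rough-coated: 393 × 9/16 = 221.0625
  black smooth-coated: 393 × 3/16 = 73.6875
  white rough-coated: 393 × 3/16 = 73.6875
  white smooth-coated: 393 × 1/16 = 24.5625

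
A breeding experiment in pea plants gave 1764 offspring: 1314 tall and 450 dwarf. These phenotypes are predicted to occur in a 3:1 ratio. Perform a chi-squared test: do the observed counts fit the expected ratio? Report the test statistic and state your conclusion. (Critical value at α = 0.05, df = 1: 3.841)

0.245; consistent

The 3:1 ratio has 4 parts, so with N = 1764 the expected counts are:
  tall: 1764 × 3/4 = 1323
  dwarf: 1764 × 1/4 = 441
χ² = Σ (O − E)² / E
  tall: (1314 − 1323)² / 1323 = 0.0612
  dwarf: (450 − 441)² / 441 = 0.1837
χ² = 0.0612 + 0.1837 = 0.2449 ≈ 0.245
Degrees of freedom = 2 − 1 = 1; critical value at α = 0.05 is 3.841.
Since 0.245 < 3.841, we fail to reject the null hypothesis — the data are consistent with the 3:1 ratio.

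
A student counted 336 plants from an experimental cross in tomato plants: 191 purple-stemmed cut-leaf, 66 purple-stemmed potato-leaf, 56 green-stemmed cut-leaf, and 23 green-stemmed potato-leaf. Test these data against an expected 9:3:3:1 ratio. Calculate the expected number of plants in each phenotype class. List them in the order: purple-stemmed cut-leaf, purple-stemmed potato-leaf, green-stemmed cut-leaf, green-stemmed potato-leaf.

Total ratio parts = 16. Expected numbers out of 336:
  purple-stemmed cut-leaf: 336 × 9/16 = 189
  purple-stemmed potato-leaf: 336 × 3/16 = 63
  green-stemmed cut-leaf: 336 × 3/16 = 63
  green-stemmed potato-leaf: 336 × 1/16 = 21

189, 63, 63, 21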